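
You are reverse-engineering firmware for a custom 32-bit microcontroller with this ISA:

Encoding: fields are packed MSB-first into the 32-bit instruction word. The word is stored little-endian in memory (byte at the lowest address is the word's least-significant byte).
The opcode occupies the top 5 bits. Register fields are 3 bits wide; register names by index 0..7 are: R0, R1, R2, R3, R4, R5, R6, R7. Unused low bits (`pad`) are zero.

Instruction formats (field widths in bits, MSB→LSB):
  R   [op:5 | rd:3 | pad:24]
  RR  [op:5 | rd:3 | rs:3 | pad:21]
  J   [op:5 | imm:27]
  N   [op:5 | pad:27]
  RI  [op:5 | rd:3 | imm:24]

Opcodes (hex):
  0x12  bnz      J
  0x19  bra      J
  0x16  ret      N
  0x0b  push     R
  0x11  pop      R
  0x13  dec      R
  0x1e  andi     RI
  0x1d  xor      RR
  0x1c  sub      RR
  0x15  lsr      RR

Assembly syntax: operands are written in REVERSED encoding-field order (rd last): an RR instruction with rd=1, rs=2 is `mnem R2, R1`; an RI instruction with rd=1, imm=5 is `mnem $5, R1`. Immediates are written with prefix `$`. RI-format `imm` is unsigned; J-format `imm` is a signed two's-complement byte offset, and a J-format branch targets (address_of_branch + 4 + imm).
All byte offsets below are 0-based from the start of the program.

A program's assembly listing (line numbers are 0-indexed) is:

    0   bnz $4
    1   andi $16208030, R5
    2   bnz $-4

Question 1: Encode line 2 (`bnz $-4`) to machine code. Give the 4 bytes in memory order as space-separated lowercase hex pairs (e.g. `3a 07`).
fc ff ff 97

L2: bnz op=0x12:5|imm=-4:27 ⇒ 0x97fffffc ⇒ little fc ff ff 97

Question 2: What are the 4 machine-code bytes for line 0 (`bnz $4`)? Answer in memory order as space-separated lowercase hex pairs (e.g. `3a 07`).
L0: bnz op=0x12:5|imm=4:27 ⇒ 0x90000004 ⇒ little 04 00 00 90

04 00 00 90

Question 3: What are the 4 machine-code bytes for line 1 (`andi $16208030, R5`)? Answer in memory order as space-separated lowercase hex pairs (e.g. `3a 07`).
line 1 (andi): pack op=0x1e:5|rd=5:3|imm=16208030:24 = 0xf5f7509e; little→ 9e 50 f7 f5

9e 50 f7 f5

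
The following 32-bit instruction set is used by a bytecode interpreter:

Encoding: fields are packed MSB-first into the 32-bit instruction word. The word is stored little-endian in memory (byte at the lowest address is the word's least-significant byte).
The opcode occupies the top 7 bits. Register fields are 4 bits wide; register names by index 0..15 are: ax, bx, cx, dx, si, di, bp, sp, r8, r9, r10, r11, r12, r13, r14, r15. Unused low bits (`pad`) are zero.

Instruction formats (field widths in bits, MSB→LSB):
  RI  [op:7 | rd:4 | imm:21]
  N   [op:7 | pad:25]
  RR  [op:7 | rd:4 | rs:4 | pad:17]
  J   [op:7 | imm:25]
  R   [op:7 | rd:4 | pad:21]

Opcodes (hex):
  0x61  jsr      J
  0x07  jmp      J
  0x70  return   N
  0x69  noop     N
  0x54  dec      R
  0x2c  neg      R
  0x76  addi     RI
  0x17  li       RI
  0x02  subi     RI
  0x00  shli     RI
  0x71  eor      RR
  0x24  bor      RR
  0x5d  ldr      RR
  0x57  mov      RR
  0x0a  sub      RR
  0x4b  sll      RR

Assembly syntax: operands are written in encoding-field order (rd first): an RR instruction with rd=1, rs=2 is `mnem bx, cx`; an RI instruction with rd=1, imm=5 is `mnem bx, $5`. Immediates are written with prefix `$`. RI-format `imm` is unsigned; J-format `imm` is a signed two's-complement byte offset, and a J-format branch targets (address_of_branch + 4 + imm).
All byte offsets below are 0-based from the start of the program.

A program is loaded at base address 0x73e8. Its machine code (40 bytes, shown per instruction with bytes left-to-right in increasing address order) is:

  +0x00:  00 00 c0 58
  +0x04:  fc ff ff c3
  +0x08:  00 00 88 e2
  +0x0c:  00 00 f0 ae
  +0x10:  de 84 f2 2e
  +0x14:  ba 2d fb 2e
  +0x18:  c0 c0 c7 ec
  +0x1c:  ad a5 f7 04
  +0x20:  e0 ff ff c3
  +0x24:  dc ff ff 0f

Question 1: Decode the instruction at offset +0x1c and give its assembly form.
[1c] ad a5 f7 04 → 0x04f7a5ad
  opcode bits[31:25]=0x2: subi/RI
  rd: (w>>21)&0xf=0x7 → sp
  imm: (w>>0)&0x1fffff=0x17a5ad → $1549741

subi sp, $1549741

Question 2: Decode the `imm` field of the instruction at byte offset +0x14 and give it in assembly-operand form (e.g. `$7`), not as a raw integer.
+0x14: ba 2d fb 2e ⇒ word 0x2efb2dba (little)
  top 7b → 0x17 → li [RI]
  rd@[24:21]=0x7 ⇒ sp
  imm@[20:0]=0x1b2dba ⇒ $1781178

$1781178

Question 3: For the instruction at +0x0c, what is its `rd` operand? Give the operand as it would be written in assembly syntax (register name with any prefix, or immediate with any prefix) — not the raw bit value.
+0x0c: 00 00 f0 ae ⇒ word 0xaef00000 (little)
  opcode bits[31:25]=0x57: mov/RR
  [24:21] rd=7 = sp
  [20:17] rs=8 = r8

sp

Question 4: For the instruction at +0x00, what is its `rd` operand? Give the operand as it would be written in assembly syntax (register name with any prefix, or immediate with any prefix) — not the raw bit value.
[00] 00 00 c0 58 → 0x58c00000
  opcode bits[31:25]=0x2c: neg/R
  [24:21] rd=6 = bp

bp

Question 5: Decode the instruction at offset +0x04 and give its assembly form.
jsr $-4

[04] fc ff ff c3 → 0xc3fffffc
  opcode bits[31:25]=0x61: jsr/J
  imm: (w>>0)&0x1ffffff=0x1fffffc (s25→-4) → $-4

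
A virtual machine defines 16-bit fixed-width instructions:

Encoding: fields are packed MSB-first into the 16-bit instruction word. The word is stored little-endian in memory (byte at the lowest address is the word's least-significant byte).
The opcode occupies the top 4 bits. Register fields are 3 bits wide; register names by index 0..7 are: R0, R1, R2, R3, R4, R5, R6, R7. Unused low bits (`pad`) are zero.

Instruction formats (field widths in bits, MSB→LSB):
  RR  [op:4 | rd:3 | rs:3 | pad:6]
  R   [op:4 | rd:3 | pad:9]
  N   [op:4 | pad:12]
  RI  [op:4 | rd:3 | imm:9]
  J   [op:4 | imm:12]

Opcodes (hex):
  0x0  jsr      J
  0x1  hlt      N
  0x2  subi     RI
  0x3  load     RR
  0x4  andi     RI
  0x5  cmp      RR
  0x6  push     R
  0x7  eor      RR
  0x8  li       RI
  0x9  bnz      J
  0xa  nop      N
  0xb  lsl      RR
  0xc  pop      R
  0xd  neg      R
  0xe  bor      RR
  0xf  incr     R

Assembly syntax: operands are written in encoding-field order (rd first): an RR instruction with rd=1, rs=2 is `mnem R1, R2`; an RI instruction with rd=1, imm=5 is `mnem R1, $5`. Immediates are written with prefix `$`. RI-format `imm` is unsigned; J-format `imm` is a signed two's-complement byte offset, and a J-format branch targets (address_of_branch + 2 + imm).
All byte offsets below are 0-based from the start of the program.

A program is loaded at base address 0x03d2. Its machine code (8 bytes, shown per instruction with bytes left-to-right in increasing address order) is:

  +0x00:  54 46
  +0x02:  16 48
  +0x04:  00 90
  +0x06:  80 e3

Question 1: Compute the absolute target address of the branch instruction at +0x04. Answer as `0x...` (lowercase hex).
[04] 00 90 → 0x9000
  top 4b → 0x9 → bnz [J]
  imm@[11:0]=0x0 ⇒ $0
  target = base 0x03d2 + off 0x04 + 2 + imm 0 = 0x03d8

0x03d8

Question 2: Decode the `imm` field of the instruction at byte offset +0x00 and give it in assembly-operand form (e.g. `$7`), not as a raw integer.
$84

[00] 54 46 → 0x4654
  op=0x4654>>12=0x4 ⇒ andi (RI)
  rd@[11:9]=0x3 ⇒ R3
  imm@[8:0]=0x54 ⇒ $84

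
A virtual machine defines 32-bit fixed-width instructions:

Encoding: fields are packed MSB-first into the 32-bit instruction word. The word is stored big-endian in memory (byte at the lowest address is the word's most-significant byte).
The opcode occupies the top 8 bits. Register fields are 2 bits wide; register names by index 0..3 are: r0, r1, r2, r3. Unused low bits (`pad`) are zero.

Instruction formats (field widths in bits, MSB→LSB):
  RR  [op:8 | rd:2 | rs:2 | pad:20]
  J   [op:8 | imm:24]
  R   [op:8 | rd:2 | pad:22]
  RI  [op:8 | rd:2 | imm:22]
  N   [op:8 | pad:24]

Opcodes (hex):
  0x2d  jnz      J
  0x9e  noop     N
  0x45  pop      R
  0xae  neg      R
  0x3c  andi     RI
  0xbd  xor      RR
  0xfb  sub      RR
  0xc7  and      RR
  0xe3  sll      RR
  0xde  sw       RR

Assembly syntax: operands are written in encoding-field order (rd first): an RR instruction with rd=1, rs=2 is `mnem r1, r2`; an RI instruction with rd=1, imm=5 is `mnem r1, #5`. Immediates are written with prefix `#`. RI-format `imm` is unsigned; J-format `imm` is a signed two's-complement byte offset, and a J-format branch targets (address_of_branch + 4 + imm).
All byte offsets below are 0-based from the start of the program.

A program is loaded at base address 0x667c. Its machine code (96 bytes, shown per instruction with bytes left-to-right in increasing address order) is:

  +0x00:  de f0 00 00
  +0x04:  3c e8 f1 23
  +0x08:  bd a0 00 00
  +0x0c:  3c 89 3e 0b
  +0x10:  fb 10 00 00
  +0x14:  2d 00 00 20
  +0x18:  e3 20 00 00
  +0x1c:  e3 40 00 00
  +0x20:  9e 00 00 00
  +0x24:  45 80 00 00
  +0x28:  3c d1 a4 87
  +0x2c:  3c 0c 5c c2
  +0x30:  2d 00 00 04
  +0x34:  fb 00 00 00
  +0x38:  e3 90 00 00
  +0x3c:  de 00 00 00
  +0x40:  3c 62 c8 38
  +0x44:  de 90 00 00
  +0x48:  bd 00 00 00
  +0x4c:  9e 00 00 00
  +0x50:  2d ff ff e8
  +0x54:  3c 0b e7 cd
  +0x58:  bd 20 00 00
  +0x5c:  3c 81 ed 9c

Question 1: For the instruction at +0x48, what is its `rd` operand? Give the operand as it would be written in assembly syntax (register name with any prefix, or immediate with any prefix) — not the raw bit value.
r0

[48] bd 00 00 00 → 0xbd000000
  opcode bits[31:24]=0xbd: xor/RR
  rd@[23:22]=0x0 ⇒ r0
  rs@[21:20]=0x0 ⇒ r0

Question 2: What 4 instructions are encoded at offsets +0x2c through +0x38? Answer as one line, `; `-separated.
andi r0, #810178; jnz #4; sub r0, r0; sll r2, r1

+0x2c: 3c 0c 5c c2 ⇒ word 0x3c0c5cc2 (big)
  top 8b → 0x3c → andi [RI]
  rd: (w>>22)&0x3=0x0 → r0
  imm: (w>>0)&0x3fffff=0xc5cc2 → #810178
+0x30: 2d 00 00 04 ⇒ word 0x2d000004 (big)
  top 8b → 0x2d → jnz [J]
  imm: (w>>0)&0xffffff=0x4 → #4
+0x34: fb 00 00 00 ⇒ word 0xfb000000 (big)
  top 8b → 0xfb → sub [RR]
  rd: (w>>22)&0x3=0x0 → r0
  rs: (w>>20)&0x3=0x0 → r0
+0x38: e3 90 00 00 ⇒ word 0xe3900000 (big)
  top 8b → 0xe3 → sll [RR]
  rd: (w>>22)&0x3=0x2 → r2
  rs: (w>>20)&0x3=0x1 → r1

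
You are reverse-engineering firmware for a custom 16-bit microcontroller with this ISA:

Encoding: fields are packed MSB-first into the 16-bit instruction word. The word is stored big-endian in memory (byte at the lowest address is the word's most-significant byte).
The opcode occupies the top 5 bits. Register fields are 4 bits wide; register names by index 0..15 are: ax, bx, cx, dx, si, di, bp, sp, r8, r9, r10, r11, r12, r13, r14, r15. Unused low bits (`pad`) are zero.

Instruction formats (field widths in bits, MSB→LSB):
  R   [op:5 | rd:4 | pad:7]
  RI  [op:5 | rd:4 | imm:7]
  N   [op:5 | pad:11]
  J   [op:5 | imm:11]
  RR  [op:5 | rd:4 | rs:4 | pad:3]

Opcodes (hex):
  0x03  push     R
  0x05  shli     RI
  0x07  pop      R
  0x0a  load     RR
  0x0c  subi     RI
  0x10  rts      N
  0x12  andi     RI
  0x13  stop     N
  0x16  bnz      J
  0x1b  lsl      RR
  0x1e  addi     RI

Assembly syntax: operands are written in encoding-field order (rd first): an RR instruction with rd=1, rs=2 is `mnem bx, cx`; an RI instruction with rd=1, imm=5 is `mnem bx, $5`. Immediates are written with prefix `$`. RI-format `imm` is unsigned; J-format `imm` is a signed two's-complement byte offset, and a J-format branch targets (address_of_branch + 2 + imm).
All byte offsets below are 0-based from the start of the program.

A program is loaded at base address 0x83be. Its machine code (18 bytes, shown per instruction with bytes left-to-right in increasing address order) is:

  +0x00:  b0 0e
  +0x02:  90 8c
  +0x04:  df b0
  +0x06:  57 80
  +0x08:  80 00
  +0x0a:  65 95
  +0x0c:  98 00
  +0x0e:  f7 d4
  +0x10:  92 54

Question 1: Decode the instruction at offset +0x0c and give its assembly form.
stop

@+0c  big-endian(98 00) = 0x9800
  op=0x9800>>11=0x13 ⇒ stop (N)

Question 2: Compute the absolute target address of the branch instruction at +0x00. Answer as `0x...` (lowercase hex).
off 0x00: read b0 0e as big → 0xb00e
  op=0xb00e>>11=0x16 ⇒ bnz (J)
  imm@[10:0]=0xe ⇒ $14
  target = base 0x83be + off 0x00 + 2 + imm 14 = 0x83ce

0x83ce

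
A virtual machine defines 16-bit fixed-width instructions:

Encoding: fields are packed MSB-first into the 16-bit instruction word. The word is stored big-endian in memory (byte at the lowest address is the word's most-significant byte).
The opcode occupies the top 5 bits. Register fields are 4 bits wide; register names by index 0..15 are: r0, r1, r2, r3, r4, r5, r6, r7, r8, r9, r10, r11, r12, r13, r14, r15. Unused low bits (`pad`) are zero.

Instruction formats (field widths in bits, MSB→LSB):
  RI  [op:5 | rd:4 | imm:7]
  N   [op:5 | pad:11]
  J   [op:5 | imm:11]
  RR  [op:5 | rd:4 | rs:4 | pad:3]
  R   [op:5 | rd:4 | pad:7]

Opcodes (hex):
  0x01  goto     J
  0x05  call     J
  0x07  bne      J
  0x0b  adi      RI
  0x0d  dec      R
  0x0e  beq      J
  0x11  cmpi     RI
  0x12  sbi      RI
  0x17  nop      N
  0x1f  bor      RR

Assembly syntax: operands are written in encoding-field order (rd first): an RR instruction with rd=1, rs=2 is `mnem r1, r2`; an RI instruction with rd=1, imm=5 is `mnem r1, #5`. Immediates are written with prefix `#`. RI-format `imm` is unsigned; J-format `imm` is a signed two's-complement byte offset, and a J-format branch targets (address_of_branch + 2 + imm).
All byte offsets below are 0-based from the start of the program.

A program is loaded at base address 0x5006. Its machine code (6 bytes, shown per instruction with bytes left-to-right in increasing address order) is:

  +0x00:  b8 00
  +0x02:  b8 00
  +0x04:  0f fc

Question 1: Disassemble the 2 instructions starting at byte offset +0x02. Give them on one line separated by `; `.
off 0x02: read b8 00 as big → 0xb800
  op=0xb800>>11=0x17 ⇒ nop (N)
off 0x04: read 0f fc as big → 0x0ffc
  op=0x0ffc>>11=0x1 ⇒ goto (J)
  imm@[10:0]=0x7fc (s11→-4) ⇒ #-4

nop; goto #-4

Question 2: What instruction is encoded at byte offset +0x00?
+0x00: b8 00 ⇒ word 0xb800 (big)
  opcode bits[15:11]=0x17: nop/N

nop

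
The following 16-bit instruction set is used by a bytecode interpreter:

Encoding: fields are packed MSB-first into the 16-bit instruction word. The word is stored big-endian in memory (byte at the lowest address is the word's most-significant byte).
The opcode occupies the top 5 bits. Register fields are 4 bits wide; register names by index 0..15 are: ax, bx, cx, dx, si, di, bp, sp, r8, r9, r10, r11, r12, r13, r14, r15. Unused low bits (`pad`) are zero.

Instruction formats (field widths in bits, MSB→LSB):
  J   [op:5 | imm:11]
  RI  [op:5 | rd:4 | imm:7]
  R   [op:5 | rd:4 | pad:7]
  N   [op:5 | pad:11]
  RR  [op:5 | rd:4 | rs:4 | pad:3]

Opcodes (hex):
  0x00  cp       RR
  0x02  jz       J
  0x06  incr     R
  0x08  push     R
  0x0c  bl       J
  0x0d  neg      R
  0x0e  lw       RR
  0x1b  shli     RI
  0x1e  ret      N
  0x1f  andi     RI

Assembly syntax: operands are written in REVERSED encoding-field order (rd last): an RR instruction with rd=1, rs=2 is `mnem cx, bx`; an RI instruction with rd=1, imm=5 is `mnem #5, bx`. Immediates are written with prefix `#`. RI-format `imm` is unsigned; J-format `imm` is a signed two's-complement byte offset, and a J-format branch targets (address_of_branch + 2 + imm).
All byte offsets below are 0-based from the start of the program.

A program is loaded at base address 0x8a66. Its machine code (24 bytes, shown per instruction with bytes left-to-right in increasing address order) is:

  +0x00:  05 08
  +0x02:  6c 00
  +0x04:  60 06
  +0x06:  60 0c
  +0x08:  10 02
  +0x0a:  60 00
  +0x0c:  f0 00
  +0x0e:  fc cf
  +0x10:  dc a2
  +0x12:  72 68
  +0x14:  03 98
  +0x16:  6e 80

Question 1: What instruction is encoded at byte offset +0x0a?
@+0a  big-endian(60 00) = 0x6000
  opcode bits[15:11]=0xc: bl/J
  [10:0] imm=0 = #0

bl #0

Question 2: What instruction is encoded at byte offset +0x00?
@+00  big-endian(05 08) = 0x0508
  op=0x0508>>11=0x0 ⇒ cp (RR)
  rd@[10:7]=0xa ⇒ r10
  rs@[6:3]=0x1 ⇒ bx

cp bx, r10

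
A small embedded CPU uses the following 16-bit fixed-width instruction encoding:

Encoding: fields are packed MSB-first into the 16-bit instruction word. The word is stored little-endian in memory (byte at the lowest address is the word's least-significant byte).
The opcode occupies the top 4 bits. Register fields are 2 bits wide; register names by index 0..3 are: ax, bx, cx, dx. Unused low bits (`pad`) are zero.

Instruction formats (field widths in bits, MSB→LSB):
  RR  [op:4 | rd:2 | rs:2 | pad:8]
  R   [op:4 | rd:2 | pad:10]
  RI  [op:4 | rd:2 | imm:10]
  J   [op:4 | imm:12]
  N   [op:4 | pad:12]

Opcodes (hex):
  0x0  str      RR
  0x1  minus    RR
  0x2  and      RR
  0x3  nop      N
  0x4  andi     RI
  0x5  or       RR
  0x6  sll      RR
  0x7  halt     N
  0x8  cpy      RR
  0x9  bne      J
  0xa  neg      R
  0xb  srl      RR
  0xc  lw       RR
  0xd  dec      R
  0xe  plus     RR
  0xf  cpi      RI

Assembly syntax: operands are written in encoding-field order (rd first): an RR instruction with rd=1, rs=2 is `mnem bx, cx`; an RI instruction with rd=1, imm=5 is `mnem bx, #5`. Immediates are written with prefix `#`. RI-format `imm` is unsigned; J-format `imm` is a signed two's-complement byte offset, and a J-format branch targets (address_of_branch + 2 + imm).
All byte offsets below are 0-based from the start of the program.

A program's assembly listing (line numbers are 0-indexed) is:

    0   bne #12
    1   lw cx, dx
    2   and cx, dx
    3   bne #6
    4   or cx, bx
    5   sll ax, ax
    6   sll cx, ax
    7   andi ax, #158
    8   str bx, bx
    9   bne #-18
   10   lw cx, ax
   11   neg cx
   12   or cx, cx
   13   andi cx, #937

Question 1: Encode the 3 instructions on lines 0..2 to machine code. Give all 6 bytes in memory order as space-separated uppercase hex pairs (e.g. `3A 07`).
L0: bne op=0x9:4|imm=12:12 ⇒ 0x900c ⇒ little 0c 90
L1: lw op=0xc:4|rd=2:2|rs=3:2|pad=0:8 ⇒ 0xcb00 ⇒ little 00 cb
L2: and op=0x2:4|rd=2:2|rs=3:2|pad=0:8 ⇒ 0x2b00 ⇒ little 00 2b

0C 90 00 CB 00 2B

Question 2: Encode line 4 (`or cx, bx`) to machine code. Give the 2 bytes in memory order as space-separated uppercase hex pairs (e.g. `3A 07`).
4. or fields op=0x5:4|rd=2:2|rs=1:2|pad=0:8 → word 5900h → 00 59

00 59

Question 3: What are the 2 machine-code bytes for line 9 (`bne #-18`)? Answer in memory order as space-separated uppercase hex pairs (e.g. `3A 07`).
EE 9F

9. bne fields op=0x9:4|imm=-18:12 → word 9feeh → ee 9f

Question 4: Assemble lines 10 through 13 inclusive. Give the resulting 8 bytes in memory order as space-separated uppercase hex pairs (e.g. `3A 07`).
10. lw fields op=0xc:4|rd=2:2|rs=0:2|pad=0:8 → word c800h → 00 c8
11. neg fields op=0xa:4|rd=2:2|pad=0:10 → word a800h → 00 a8
12. or fields op=0x5:4|rd=2:2|rs=2:2|pad=0:8 → word 5a00h → 00 5a
13. andi fields op=0x4:4|rd=2:2|imm=937:10 → word 4ba9h → a9 4b

00 C8 00 A8 00 5A A9 4B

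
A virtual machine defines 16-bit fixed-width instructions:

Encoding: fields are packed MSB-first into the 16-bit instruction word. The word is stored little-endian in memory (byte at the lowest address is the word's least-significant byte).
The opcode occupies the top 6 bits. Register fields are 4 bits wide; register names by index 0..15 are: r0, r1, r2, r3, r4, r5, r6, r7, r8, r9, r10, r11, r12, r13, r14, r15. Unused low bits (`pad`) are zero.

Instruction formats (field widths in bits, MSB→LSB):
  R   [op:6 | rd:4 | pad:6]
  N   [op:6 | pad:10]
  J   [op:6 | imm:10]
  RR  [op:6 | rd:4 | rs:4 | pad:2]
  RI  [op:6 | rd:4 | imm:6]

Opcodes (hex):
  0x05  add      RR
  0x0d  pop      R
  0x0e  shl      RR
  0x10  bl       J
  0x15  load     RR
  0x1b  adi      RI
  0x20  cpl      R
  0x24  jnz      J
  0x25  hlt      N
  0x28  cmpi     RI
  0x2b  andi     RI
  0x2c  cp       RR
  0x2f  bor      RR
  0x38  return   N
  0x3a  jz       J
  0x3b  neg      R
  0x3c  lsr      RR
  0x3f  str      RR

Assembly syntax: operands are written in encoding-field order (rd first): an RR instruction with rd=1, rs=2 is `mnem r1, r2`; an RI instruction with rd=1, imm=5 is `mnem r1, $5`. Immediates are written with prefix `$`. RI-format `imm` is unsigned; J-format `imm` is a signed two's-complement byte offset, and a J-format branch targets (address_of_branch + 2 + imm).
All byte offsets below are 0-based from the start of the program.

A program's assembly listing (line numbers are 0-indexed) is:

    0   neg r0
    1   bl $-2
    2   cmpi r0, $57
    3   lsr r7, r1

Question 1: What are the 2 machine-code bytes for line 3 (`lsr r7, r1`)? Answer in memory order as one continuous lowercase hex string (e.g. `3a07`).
c4f1

line 3 (lsr): pack op=0x3c:6|rd=7:4|rs=1:4|pad=0:2 = 0xf1c4; little→ c4 f1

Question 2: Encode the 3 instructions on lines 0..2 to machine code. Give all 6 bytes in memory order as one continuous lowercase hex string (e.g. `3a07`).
00ecfe4339a0

0. neg fields op=0x3b:6|rd=0:4|pad=0:6 → word ec00h → 00 ec
1. bl fields op=0x10:6|imm=-2:10 → word 43feh → fe 43
2. cmpi fields op=0x28:6|rd=0:4|imm=57:6 → word a039h → 39 a0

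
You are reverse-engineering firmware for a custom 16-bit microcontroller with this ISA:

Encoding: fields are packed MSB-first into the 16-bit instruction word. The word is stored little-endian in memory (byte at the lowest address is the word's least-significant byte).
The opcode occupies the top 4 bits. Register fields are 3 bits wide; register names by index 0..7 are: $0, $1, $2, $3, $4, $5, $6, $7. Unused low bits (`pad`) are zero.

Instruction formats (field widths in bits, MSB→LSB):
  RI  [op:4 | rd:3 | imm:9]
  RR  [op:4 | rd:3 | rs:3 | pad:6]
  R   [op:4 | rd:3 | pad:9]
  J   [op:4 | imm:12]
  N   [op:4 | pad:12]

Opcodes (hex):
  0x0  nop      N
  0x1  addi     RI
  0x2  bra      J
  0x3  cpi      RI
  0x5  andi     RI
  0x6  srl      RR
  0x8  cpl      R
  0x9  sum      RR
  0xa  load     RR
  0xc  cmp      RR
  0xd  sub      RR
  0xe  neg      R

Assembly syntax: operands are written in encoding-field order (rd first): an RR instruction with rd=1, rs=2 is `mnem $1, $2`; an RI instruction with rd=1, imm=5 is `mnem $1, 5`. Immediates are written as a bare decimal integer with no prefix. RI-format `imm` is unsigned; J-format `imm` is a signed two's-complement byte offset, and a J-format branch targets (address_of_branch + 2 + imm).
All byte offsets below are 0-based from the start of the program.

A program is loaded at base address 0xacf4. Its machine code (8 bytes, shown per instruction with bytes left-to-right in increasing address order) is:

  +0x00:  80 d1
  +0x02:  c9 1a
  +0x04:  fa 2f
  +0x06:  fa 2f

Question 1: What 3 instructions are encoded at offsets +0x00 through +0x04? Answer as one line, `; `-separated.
sub $0, $6; addi $5, 201; bra -6

[00] 80 d1 → 0xd180
  op=0xd180>>12=0xd ⇒ sub (RR)
  rd@[11:9]=0x0 ⇒ $0
  rs@[8:6]=0x6 ⇒ $6
[02] c9 1a → 0x1ac9
  op=0x1ac9>>12=0x1 ⇒ addi (RI)
  rd@[11:9]=0x5 ⇒ $5
  imm@[8:0]=0xc9 ⇒ 201
[04] fa 2f → 0x2ffa
  op=0x2ffa>>12=0x2 ⇒ bra (J)
  imm@[11:0]=0xffa (s12→-6) ⇒ -6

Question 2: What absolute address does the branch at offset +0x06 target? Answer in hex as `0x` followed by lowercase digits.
off 0x06: read fa 2f as little → 0x2ffa
  top 4b → 0x2 → bra [J]
  imm: (w>>0)&0xfff=0xffa (s12→-6) → -6
  target = base 0xacf4 + off 0x06 + 2 + imm -6 = 0xacf6

0xacf6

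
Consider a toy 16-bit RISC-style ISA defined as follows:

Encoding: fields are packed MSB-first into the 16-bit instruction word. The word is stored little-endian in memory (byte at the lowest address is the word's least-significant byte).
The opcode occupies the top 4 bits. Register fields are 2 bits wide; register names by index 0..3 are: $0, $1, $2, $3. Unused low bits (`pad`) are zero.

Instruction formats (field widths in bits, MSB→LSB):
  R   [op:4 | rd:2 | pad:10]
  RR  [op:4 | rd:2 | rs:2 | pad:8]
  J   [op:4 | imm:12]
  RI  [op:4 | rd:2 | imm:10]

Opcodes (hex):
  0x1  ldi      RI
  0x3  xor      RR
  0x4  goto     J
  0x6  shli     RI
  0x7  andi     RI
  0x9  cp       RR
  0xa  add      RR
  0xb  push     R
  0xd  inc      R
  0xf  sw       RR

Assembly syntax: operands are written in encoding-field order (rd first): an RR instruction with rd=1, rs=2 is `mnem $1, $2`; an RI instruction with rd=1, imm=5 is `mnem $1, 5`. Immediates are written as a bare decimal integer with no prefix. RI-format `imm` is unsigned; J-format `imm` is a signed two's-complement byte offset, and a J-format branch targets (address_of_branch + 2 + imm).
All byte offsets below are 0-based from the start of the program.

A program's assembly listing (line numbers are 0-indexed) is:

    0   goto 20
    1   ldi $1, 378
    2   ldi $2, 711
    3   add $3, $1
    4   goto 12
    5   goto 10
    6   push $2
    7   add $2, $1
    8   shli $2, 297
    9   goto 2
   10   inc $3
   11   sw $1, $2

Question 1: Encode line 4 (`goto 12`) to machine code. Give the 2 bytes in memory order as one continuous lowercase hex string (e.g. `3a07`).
L4: goto op=0x4:4|imm=12:12 ⇒ 0x400c ⇒ little 0c 40

0c40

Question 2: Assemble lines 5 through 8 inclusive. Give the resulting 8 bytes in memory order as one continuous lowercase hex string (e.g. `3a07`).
0a4000b800a92969

L5: goto op=0x4:4|imm=10:12 ⇒ 0x400a ⇒ little 0a 40
L6: push op=0xb:4|rd=2:2|pad=0:10 ⇒ 0xb800 ⇒ little 00 b8
L7: add op=0xa:4|rd=2:2|rs=1:2|pad=0:8 ⇒ 0xa900 ⇒ little 00 a9
L8: shli op=0x6:4|rd=2:2|imm=297:10 ⇒ 0x6929 ⇒ little 29 69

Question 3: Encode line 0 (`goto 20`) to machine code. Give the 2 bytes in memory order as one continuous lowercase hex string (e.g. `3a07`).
line 0 (goto): pack op=0x4:4|imm=20:12 = 0x4014; little→ 14 40

1440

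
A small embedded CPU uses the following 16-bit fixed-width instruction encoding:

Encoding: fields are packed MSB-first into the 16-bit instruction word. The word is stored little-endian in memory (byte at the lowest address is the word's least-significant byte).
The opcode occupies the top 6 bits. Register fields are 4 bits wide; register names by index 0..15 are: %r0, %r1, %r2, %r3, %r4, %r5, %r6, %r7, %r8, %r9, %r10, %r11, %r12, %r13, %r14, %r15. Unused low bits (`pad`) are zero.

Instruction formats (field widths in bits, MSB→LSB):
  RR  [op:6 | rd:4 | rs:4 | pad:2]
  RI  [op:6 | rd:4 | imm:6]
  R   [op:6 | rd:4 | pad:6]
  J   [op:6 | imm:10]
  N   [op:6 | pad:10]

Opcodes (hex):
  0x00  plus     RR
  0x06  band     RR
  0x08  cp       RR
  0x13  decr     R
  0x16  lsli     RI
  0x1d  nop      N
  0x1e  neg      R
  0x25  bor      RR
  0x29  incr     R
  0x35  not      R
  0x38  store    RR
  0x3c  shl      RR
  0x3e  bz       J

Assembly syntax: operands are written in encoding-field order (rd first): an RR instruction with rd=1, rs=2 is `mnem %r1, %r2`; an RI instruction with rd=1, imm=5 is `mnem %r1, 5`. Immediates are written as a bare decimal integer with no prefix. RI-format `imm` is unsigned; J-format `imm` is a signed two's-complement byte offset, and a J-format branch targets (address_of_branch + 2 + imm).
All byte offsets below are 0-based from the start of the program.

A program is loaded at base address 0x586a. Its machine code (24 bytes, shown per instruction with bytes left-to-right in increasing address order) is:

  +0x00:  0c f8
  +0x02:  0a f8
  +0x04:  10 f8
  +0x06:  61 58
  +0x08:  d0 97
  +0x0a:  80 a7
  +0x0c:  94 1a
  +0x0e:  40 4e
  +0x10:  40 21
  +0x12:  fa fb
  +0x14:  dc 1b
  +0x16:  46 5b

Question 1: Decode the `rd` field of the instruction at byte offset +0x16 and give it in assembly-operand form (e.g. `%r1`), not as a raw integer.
off 0x16: read 46 5b as little → 0x5b46
  op=0x5b46>>10=0x16 ⇒ lsli (RI)
  rd@[9:6]=0xd ⇒ %r13
  imm@[5:0]=0x6 ⇒ 6

%r13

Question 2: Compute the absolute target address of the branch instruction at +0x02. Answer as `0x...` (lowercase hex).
0x5878

+0x02: 0a f8 ⇒ word 0xf80a (little)
  opcode bits[15:10]=0x3e: bz/J
  [9:0] imm=10 = 10
  target = base 0x586a + off 0x02 + 2 + imm 10 = 0x5878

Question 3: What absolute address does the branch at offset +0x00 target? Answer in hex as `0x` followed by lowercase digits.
[00] 0c f8 → 0xf80c
  op=0xf80c>>10=0x3e ⇒ bz (J)
  imm@[9:0]=0xc ⇒ 12
  target = base 0x586a + off 0x00 + 2 + imm 12 = 0x5878

0x5878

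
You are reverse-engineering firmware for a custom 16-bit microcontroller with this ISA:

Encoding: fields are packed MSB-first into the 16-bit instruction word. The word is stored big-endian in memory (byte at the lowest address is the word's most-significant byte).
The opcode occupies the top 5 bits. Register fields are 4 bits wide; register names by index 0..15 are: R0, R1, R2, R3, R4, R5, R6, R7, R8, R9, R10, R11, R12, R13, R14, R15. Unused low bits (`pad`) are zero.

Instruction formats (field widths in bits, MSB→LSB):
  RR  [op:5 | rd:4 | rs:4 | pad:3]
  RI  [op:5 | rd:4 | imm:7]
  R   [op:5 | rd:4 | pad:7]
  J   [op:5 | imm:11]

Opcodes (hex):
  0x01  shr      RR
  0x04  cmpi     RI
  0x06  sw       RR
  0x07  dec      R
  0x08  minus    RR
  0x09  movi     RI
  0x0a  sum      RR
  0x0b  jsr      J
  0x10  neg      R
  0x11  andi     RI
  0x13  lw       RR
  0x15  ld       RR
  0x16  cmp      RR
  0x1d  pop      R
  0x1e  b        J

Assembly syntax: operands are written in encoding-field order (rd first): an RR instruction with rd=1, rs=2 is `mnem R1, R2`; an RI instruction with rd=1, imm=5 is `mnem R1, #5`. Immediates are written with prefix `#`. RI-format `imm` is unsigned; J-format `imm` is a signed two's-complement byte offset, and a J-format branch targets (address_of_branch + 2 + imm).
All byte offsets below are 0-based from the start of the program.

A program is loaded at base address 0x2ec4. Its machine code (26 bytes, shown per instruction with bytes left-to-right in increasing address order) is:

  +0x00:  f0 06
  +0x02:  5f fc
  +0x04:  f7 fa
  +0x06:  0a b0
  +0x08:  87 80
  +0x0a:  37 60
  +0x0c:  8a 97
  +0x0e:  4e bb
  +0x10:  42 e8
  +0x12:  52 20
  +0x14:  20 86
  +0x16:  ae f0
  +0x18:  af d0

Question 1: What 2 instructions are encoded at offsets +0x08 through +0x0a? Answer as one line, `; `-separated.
neg R15; sw R14, R12

off 0x08: read 87 80 as big → 0x8780
  opcode bits[15:11]=0x10: neg/R
  rd@[10:7]=0xf ⇒ R15
off 0x0a: read 37 60 as big → 0x3760
  opcode bits[15:11]=0x6: sw/RR
  rd@[10:7]=0xe ⇒ R14
  rs@[6:3]=0xc ⇒ R12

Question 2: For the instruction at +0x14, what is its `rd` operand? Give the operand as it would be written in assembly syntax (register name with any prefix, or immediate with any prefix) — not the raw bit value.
R1

off 0x14: read 20 86 as big → 0x2086
  opcode bits[15:11]=0x4: cmpi/RI
  [10:7] rd=1 = R1
  [6:0] imm=6 = #6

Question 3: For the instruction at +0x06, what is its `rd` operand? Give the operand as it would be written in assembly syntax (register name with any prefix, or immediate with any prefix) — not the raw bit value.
@+06  big-endian(0a b0) = 0x0ab0
  opcode bits[15:11]=0x1: shr/RR
  [10:7] rd=5 = R5
  [6:3] rs=6 = R6

R5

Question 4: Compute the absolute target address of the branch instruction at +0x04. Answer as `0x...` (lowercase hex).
0x2ec4

@+04  big-endian(f7 fa) = 0xf7fa
  top 5b → 0x1e → b [J]
  imm: (w>>0)&0x7ff=0x7fa (s11→-6) → #-6
  target = base 0x2ec4 + off 0x04 + 2 + imm -6 = 0x2ec4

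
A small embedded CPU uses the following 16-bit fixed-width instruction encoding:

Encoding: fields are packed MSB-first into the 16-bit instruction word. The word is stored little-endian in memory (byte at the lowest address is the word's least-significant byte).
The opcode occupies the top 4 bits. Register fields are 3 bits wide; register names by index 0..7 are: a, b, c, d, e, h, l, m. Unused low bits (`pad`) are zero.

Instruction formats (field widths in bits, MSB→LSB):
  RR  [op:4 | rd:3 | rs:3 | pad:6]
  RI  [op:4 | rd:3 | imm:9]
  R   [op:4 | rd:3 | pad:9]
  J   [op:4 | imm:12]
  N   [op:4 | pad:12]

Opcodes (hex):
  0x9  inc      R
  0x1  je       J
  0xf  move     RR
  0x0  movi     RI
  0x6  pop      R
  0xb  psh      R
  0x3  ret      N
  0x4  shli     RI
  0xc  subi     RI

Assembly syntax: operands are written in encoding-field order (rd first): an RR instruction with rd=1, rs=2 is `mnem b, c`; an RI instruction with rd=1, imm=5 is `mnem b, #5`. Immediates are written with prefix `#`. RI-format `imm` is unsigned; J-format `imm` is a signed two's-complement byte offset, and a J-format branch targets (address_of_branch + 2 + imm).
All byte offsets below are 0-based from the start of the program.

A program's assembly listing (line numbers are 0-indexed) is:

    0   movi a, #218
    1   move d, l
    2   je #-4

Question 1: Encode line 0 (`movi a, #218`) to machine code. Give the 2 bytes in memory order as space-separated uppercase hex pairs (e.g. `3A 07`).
0. movi fields op=0x0:4|rd=0:3|imm=218:9 → word 00dah → da 00

DA 00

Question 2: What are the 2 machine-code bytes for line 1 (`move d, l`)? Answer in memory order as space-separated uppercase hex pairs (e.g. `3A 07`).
line 1 (move): pack op=0xf:4|rd=3:3|rs=6:3|pad=0:6 = 0xf780; little→ 80 f7

80 F7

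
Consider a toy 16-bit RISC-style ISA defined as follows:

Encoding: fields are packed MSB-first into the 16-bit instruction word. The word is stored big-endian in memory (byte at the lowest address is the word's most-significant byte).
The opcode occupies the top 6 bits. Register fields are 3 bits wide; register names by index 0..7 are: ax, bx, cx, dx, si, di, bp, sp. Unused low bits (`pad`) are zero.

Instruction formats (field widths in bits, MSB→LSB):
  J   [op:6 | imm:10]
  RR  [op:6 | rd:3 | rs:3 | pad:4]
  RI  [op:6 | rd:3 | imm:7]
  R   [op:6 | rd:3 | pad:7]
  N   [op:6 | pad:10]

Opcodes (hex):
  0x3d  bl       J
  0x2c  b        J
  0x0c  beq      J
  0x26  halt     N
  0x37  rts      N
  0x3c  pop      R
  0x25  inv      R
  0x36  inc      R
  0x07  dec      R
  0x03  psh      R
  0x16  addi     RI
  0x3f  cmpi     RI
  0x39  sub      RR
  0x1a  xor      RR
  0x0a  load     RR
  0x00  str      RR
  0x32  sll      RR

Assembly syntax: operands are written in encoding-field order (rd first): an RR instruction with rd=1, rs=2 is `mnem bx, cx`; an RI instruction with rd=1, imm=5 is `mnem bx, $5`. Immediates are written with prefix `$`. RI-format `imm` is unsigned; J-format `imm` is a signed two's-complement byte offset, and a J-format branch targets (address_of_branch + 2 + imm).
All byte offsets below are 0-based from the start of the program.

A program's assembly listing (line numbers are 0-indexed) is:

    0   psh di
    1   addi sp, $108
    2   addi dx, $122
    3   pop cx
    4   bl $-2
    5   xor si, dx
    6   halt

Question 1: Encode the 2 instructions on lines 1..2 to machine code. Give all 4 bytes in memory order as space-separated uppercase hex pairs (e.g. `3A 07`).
L1: addi op=0x16:6|rd=7:3|imm=108:7 ⇒ 0x5bec ⇒ big 5b ec
L2: addi op=0x16:6|rd=3:3|imm=122:7 ⇒ 0x59fa ⇒ big 59 fa

5B EC 59 FA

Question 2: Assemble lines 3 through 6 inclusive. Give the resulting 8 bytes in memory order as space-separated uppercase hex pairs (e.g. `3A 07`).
F1 00 F7 FE 6A 30 98 00

3. pop fields op=0x3c:6|rd=2:3|pad=0:7 → word f100h → f1 00
4. bl fields op=0x3d:6|imm=-2:10 → word f7feh → f7 fe
5. xor fields op=0x1a:6|rd=4:3|rs=3:3|pad=0:4 → word 6a30h → 6a 30
6. halt fields op=0x26:6|pad=0:10 → word 9800h → 98 00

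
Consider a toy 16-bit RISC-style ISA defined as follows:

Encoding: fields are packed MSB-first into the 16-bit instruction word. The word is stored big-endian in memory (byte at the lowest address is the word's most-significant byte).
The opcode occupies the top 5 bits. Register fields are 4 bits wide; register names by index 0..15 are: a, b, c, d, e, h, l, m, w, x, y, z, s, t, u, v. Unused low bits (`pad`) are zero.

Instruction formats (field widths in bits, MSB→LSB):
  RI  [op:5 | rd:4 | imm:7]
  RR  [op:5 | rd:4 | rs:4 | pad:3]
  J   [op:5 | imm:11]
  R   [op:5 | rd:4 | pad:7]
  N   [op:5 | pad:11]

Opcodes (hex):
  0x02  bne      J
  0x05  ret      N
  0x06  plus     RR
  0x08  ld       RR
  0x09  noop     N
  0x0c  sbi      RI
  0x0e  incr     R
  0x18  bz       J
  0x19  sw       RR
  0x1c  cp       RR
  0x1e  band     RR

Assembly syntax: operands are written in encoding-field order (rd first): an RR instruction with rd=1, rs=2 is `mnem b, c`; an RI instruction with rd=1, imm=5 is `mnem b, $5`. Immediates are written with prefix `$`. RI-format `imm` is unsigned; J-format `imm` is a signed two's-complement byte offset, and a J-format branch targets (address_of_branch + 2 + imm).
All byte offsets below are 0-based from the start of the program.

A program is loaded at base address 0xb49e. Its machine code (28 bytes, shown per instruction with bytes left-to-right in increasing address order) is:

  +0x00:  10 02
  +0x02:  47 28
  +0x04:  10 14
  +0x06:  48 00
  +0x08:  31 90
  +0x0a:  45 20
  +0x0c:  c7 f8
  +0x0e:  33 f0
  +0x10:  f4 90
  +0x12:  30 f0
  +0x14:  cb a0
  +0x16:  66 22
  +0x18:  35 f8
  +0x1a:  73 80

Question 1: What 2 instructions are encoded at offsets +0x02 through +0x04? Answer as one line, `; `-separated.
ld u, h; bne $20

+0x02: 47 28 ⇒ word 0x4728 (big)
  opcode bits[15:11]=0x8: ld/RR
  rd@[10:7]=0xe ⇒ u
  rs@[6:3]=0x5 ⇒ h
+0x04: 10 14 ⇒ word 0x1014 (big)
  opcode bits[15:11]=0x2: bne/J
  imm@[10:0]=0x14 ⇒ $20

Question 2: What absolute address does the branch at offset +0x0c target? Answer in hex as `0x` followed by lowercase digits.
0xb4a4

[0c] c7 f8 → 0xc7f8
  op=0xc7f8>>11=0x18 ⇒ bz (J)
  imm: (w>>0)&0x7ff=0x7f8 (s11→-8) → $-8
  target = base 0xb49e + off 0x0c + 2 + imm -8 = 0xb4a4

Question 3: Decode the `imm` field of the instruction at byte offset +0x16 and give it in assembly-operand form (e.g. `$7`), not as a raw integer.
+0x16: 66 22 ⇒ word 0x6622 (big)
  op=0x6622>>11=0xc ⇒ sbi (RI)
  rd@[10:7]=0xc ⇒ s
  imm@[6:0]=0x22 ⇒ $34

$34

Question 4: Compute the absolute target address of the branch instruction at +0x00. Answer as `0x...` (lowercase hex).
0xb4a2

+0x00: 10 02 ⇒ word 0x1002 (big)
  op=0x1002>>11=0x2 ⇒ bne (J)
  imm: (w>>0)&0x7ff=0x2 → $2
  target = base 0xb49e + off 0x00 + 2 + imm 2 = 0xb4a2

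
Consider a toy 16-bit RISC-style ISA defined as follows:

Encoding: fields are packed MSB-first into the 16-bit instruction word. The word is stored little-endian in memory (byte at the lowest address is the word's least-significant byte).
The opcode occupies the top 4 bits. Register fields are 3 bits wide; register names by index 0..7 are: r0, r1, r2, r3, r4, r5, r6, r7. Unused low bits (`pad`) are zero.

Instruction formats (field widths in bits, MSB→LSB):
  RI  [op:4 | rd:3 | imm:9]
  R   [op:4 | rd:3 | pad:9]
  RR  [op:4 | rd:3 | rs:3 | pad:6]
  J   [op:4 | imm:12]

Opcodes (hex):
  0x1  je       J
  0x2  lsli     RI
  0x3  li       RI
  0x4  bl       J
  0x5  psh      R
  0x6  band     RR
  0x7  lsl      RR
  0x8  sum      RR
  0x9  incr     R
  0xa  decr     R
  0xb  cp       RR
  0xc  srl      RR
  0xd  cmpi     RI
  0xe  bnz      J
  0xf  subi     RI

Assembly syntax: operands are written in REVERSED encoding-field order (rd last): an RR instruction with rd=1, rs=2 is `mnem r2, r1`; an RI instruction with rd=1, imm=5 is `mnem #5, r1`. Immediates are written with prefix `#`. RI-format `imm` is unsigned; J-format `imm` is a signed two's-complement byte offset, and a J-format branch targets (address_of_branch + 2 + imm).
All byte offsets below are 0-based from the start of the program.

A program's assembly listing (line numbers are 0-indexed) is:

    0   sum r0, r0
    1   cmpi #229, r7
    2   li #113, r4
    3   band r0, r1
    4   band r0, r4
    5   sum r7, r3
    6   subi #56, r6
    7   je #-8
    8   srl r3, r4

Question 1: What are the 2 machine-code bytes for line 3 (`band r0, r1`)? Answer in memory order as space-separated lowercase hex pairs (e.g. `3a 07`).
L3: band op=0x6:4|rd=1:3|rs=0:3|pad=0:6 ⇒ 0x6200 ⇒ little 00 62

00 62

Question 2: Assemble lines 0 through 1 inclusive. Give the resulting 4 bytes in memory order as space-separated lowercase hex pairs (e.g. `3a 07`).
00 80 e5 de

0. sum fields op=0x8:4|rd=0:3|rs=0:3|pad=0:6 → word 8000h → 00 80
1. cmpi fields op=0xd:4|rd=7:3|imm=229:9 → word dee5h → e5 de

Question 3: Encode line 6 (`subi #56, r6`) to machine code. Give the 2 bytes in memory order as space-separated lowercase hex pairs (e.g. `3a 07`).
38 fc

line 6 (subi): pack op=0xf:4|rd=6:3|imm=56:9 = 0xfc38; little→ 38 fc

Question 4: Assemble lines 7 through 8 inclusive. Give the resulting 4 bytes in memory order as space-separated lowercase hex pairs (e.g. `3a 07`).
f8 1f c0 c8

7. je fields op=0x1:4|imm=-8:12 → word 1ff8h → f8 1f
8. srl fields op=0xc:4|rd=4:3|rs=3:3|pad=0:6 → word c8c0h → c0 c8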